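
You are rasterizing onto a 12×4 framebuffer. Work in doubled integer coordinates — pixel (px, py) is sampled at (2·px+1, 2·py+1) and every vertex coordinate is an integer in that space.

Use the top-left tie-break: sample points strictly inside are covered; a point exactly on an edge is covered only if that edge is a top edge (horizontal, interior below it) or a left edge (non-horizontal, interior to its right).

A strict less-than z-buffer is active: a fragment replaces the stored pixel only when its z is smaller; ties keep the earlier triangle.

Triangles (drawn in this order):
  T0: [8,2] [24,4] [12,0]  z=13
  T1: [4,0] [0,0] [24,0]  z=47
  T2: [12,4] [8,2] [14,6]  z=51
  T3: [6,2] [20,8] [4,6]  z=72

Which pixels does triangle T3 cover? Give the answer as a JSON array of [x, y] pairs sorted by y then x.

T0:
  2·area = 40  (B↔C swapped to make it positive)
  edge (8, 2)→(12, 0): d=(4,-2) top-left  bias=+0
  edge (12, 0)→(24, 4): d=(12,4) right/bottom  bias=-1
  edge (24, 4)→(8, 2): d=(-16,-2) top-left  bias=+0
    (5,0)@(11, 1): e=[2,16,22] → #
    (6,0)@(13, 1): e=[6,8,26] → #
    (7,0)@(15, 1): e=[10,0,30] → ·  [on edge]
    (5,1)@(11, 3): e=[10,40,-10] → ·
    (6,1)@(13, 3): e=[14,32,-6] → ·
    (8,1)@(17, 3): e=[22,16,2] → #
    (9,1)@(19, 3): e=[26,8,6] → #
    (10,1)@(21, 3): e=[30,0,10] → ·  [on edge]
    (8,2)@(17, 5): e=[30,40,-30] → ·
    (9,2)@(19, 5): e=[34,32,-26] → ·
  covered (4 px):
    · · · · · # # · · · · ·
    · · · · · · · · # # · ·
    · · · · · · · · · · · ·
    · · · · · · · · · · · ·
T1:
  degenerate (2·area = 0) — covers nothing
T2:
  2·area = 4  (B↔C swapped to make it positive)
  edge (12, 4)→(14, 6): d=(2,2) right/bottom  bias=-1
  edge (14, 6)→(8, 2): d=(-6,-4) top-left  bias=+0
  edge (8, 2)→(12, 4): d=(4,2) right/bottom  bias=-1
    (4,0)@(9, 1): e=[0,10,-6] → ·  [on edge]
    (5,1)@(11, 3): e=[0,6,-2] → ·  [on edge]
    (6,2)@(13, 5): e=[0,2,2] → ·  [on edge]
    (7,3)@(15, 7): e=[0,-2,6] → ·  [on edge]
  covered (0 px):
    · · · · · · · · · · · ·
    · · · · · · · · · · · ·
    · · · · · · · · · · · ·
    · · · · · · · · · · · ·
T3:
  2·area = 68
  edge (6, 2)→(20, 8): d=(14,6) right/bottom  bias=-1
  edge (20, 8)→(4, 6): d=(-16,-2) top-left  bias=+0
  edge (4, 6)→(6, 2): d=(2,-4) top-left  bias=+0
    (3,1)@(7, 3): e=[8,54,6] → #
    (4,1)@(9, 3): e=[-4,58,14] → ·
    (2,2)@(5, 5): e=[48,18,2] → #
    (4,2)@(9, 5): e=[24,26,18] → #
    (5,2)@(11, 5): e=[12,30,26] → #
    (6,2)@(13, 5): e=[0,34,34] → ·  [on edge]
    (2,3)@(5, 7): e=[76,-14,6] → ·
    (3,3)@(7, 7): e=[64,-10,14] → ·
    (4,3)@(9, 7): e=[52,-6,22] → ·
    (5,3)@(11, 7): e=[40,-2,30] → ·
    (6,3)@(13, 7): e=[28,2,38] → #
    (7,3)@(15, 7): e=[16,6,46] → #
  covered (8 px):
    · · · · · · · · · · · ·
    · · · # · · · · · · · ·
    · · # # # # · · · · · ·
    · · · · · · # # # · · ·

Answer: [[3,1],[2,2],[3,2],[4,2],[5,2],[6,3],[7,3],[8,3]]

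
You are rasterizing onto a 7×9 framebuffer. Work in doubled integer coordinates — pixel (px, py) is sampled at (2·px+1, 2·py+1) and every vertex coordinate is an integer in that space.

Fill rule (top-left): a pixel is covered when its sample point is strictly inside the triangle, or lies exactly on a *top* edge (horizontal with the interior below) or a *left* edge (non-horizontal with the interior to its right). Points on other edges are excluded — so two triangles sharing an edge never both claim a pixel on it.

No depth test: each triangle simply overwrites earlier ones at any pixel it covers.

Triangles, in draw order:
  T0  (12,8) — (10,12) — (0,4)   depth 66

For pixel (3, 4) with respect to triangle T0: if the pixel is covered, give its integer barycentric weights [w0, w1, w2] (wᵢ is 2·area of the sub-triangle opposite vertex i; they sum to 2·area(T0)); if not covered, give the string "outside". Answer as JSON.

T0:
  2·area = 56
  edge (12, 8)→(10, 12): d=(-2,4) right/bottom  bias=-1
  edge (10, 12)→(0, 4): d=(-10,-8) top-left  bias=+0
  edge (0, 4)→(12, 8): d=(12,4) right/bottom  bias=-1
    (1,2)@(3, 5): e=[42,14,0] → .  [on edge]
    (2,3)@(5, 7): e=[30,10,16] → X
    (3,3)@(7, 7): e=[22,26,8] → X
    (4,3)@(9, 7): e=[14,42,0] → .  [on edge]
    (2,4)@(5, 9): e=[26,-10,40] → .
    (3,4)@(7, 9): e=[18,6,32] → X
    (4,4)@(9, 9): e=[10,22,24] → X
    (5,4)@(11, 9): e=[2,38,16] → X
    (6,4)@(13, 9): e=[-6,54,8] → .
    (3,5)@(7, 11): e=[14,-14,56] → .
    (4,5)@(9, 11): e=[6,2,48] → X
    (5,5)@(11, 11): e=[-2,18,40] → .
  covered (6 px):
    . . . . . . .
    . . . . . . .
    . . . . . . .
    . . X X . . .
    . . . X X X .
    . . . . X . .
    . . . . . . .
    . . . . . . .
    . . . . . . .

Result: [6,32,18]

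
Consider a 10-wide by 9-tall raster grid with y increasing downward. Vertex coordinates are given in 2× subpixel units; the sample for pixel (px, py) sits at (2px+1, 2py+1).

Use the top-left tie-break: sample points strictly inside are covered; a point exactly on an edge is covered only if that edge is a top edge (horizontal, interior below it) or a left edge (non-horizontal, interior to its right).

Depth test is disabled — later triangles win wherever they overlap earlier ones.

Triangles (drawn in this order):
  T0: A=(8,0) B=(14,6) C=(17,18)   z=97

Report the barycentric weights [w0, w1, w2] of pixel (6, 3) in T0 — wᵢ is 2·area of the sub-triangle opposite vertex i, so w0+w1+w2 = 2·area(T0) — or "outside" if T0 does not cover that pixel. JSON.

T0:
  2·area = 54
  edge (8, 0)→(14, 6): d=(6,6) right/bottom  bias=-1
  edge (14, 6)→(17, 18): d=(3,12) right/bottom  bias=-1
  edge (17, 18)→(8, 0): d=(-9,-18) top-left  bias=+0
    (4,0)@(9, 1): e=[0,45,9] → ·  [on edge]
    (5,1)@(11, 3): e=[0,27,27] → ·  [on edge]
    (5,2)@(11, 5): e=[12,33,9] → █
    (6,2)@(13, 5): e=[0,9,45] → ·  [on edge]
    (5,3)@(11, 7): e=[24,39,-9] → ·
    (6,3)@(13, 7): e=[12,15,27] → █
    (7,3)@(15, 7): e=[0,-9,63] → ·  [on edge]
    (6,4)@(13, 9): e=[24,21,9] → █
    (7,4)@(15, 9): e=[12,-3,45] → ·
    (8,4)@(17, 9): e=[0,-27,81] → ·  [on edge]
    (6,5)@(13, 11): e=[36,27,-9] → ·
    (7,5)@(15, 11): e=[24,3,27] → █
    (9,5)@(19, 11): e=[0,-45,99] → ·  [on edge]
  covered (5 px):
    · · · · · · · · · ·
    · · · · · · · · · ·
    · · · · · █ · · · ·
    · · · · · · █ · · ·
    · · · · · · █ · · ·
    · · · · · · · █ · ·
    · · · · · · · █ · ·
    · · · · · · · · · ·
    · · · · · · · · · ·

Final: [15,27,12]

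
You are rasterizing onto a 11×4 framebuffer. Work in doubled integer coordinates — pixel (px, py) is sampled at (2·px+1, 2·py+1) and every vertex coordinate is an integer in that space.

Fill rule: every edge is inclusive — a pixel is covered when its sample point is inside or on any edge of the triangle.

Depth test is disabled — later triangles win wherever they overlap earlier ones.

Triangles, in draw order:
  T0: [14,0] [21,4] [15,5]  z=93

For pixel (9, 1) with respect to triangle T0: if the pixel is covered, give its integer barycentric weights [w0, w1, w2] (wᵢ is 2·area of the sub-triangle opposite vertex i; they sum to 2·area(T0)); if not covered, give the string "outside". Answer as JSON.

T0:
  2·area = 31
  edge (14, 0)→(21, 4): d=(7,4) inclusive
  edge (21, 4)→(15, 5): d=(-6,1) inclusive
  edge (15, 5)→(14, 0): d=(-1,-5) inclusive
    (7,0)@(15, 1): e=[3,24,4] → #
    (8,0)@(17, 1): e=[-5,22,14] → ·
    (7,1)@(15, 3): e=[17,12,2] → #
    (8,1)@(17, 3): e=[9,10,12] → #
    (9,1)@(19, 3): e=[1,8,22] → #
    (10,1)@(21, 3): e=[-7,6,32] → ·
    (7,2)@(15, 5): e=[31,0,0] → #  [on edge]
    (8,2)@(17, 5): e=[23,-2,10] → ·
    (9,2)@(19, 5): e=[15,-4,20] → ·
    (1,3)@(3, 7): e=[93,0,-62] → ·  [on edge]
    (7,3)@(15, 7): e=[45,-12,-2] → ·
  covered (5 px):
    · · · · · · · # · · ·
    · · · · · · · # # # ·
    · · · · · · · # · · ·
    · · · · · · · · · · ·

Answer: [8,22,1]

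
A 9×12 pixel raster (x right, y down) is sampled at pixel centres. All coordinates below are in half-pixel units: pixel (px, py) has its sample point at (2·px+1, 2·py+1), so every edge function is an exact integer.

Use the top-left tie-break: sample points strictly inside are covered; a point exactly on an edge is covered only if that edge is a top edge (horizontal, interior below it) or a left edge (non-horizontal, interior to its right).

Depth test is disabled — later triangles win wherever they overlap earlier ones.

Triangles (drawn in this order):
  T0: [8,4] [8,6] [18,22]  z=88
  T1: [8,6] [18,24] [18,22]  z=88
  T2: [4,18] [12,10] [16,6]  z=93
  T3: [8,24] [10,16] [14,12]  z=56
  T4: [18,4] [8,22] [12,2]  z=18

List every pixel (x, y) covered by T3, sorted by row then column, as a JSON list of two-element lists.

T0:
  2·area = 20  (B↔C swapped to make it positive)
  edge (8, 4)→(18, 22): d=(10,18) right/bottom  bias=-1
  edge (18, 22)→(8, 6): d=(-10,-16) top-left  bias=+0
  edge (8, 6)→(8, 4): d=(0,-2) top-left  bias=+0
    (4,3)@(9, 7): e=[12,6,2] → X
    (5,3)@(11, 7): e=[-24,38,6] → .
    (4,4)@(9, 9): e=[32,-14,2] → .
    (6,6)@(13, 13): e=[0,10,10] → .  [on edge]
    (7,8)@(15, 17): e=[4,2,14] → X
    (8,8)@(17, 17): e=[-32,34,18] → .
    (7,9)@(15, 19): e=[24,-18,14] → .
  covered (2 px):
    . . . . . . . . .
    . . . . . . . . .
    . . . . . . . . .
    . . . . X . . . .
    . . . . . . . . .
    . . . . . . . . .
    . . . . . . . . .
    . . . . . . . . .
    . . . . . . . X .
    . . . . . . . . .
    . . . . . . . . .
    . . . . . . . . .
T1:
  2·area = 20  (B↔C swapped to make it positive)
  edge (8, 6)→(18, 22): d=(10,16) right/bottom  bias=-1
  edge (18, 22)→(18, 24): d=(0,2) right/bottom  bias=-1
  edge (18, 24)→(8, 6): d=(-10,-18) top-left  bias=+0
    (5,5)@(11, 11): e=[2,14,4] → X
    (6,5)@(13, 11): e=[-30,10,40] → .
    (5,6)@(11, 13): e=[22,14,-16] → .
    (6,7)@(13, 15): e=[10,10,0] → X  [on edge]
    (7,7)@(15, 15): e=[-22,6,36] → .
    (6,8)@(13, 17): e=[30,10,-20] → .
    (8,10)@(17, 21): e=[6,2,12] → X
    (8,11)@(17, 23): e=[26,2,-8] → .
  covered (3 px):
    . . . . . . . . .
    . . . . . . . . .
    . . . . . . . . .
    . . . . . . . . .
    . . . . . . . . .
    . . . . . X . . .
    . . . . . . . . .
    . . . . . . X . .
    . . . . . . . . .
    . . . . . . . . .
    . . . . . . . . X
    . . . . . . . . .
T2:
  degenerate (2·area = 0) — covers nothing
T3:
  2·area = 24
  edge (8, 24)→(10, 16): d=(2,-8) top-left  bias=+0
  edge (10, 16)→(14, 12): d=(4,-4) top-left  bias=+0
  edge (14, 12)→(8, 24): d=(-6,12) right/bottom  bias=-1
    (8,4)@(17, 9): e=[42,0,-18] → .  [on edge]
    (7,5)@(15, 11): e=[30,0,-6] → .  [on edge]
    (6,6)@(13, 13): e=[18,0,6] → X  [on edge]
    (7,6)@(15, 13): e=[34,8,-18] → .
    (5,7)@(11, 15): e=[6,0,18] → X  [on edge]
    (6,7)@(13, 15): e=[22,8,-6] → .
    (4,8)@(9, 17): e=[-6,0,30] → .  [on edge]
    (5,8)@(11, 17): e=[10,8,6] → X
    (6,8)@(13, 17): e=[26,16,-18] → .
    (3,9)@(7, 19): e=[-18,0,42] → .  [on edge]
    (5,9)@(11, 19): e=[14,16,-6] → .
    (2,10)@(5, 21): e=[-30,0,54] → .  [on edge]
    (1,11)@(3, 23): e=[-42,0,66] → .  [on edge]
  covered (4 px):
    . . . . . . . . .
    . . . . . . . . .
    . . . . . . . . .
    . . . . . . . . .
    . . . . . . . . .
    . . . . . . . . .
    . . . . . . X . .
    . . . . . X . . .
    . . . . . X . . .
    . . . . . . . . .
    . . . . X . . . .
    . . . . . . . . .
T4:
  2·area = 128
  edge (18, 4)→(8, 22): d=(-10,18) right/bottom  bias=-1
  edge (8, 22)→(12, 2): d=(4,-20) top-left  bias=+0
  edge (12, 2)→(18, 4): d=(6,2) right/bottom  bias=-1
    (4,0)@(9, 1): e=[192,-64,0] → .  [on edge]
    (6,1)@(13, 3): e=[100,24,4] → X
    (7,1)@(15, 3): e=[64,64,0] → .  [on edge]
    (6,2)@(13, 5): e=[80,32,16] → X
    (7,2)@(15, 5): e=[44,72,12] → X
    (8,2)@(17, 5): e=[8,112,8] → X
    (5,3)@(11, 7): e=[96,0,32] → X  [on edge]
    (8,3)@(17, 7): e=[-12,120,20] → .
    (5,4)@(11, 9): e=[76,8,44] → X
    (8,4)@(17, 9): e=[-32,128,32] → .
    (5,5)@(11, 11): e=[56,16,56] → X
    (7,5)@(15, 11): e=[-16,96,48] → .
    (6,6)@(13, 13): e=[0,64,64] → .  [on edge]
    (4,8)@(9, 17): e=[32,0,96] → X  [on edge]
  covered (16 px):
    . . . . . . . . .
    . . . . . . X . .
    . . . . . . X X X
    . . . . . X X X .
    . . . . . X X X .
    . . . . . X X . .
    . . . . . X . . .
    . . . . . X . . .
    . . . . X . . . .
    . . . . X . . . .
    . . . . . . . . .
    . . . . . . . . .

Final: [[6,6],[5,7],[5,8],[4,10]]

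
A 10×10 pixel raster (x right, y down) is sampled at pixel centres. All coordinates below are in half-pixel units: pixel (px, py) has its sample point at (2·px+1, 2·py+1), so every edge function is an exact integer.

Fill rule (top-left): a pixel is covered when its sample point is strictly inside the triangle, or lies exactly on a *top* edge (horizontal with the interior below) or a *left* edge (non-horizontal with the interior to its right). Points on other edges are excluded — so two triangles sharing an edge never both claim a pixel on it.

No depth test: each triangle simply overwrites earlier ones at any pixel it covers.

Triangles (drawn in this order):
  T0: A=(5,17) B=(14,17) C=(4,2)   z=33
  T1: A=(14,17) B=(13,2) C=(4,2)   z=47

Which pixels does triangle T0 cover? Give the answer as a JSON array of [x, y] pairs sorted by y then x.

T0:
  2·area = 135  (B↔C swapped to make it positive)
  edge (5, 17)→(4, 2): d=(-1,-15) top-left  bias=+0
  edge (4, 2)→(14, 17): d=(10,15) right/bottom  bias=-1
  edge (14, 17)→(5, 17): d=(-9,0) right/bottom  bias=-1
    (2,2)@(5, 5): e=[12,15,108] → X
    (3,2)@(7, 5): e=[42,-15,108] → .
    (2,3)@(5, 7): e=[10,35,90] → X
    (3,3)@(7, 7): e=[40,5,90] → X
    (4,3)@(9, 7): e=[70,-25,90] → .
    (2,4)@(5, 9): e=[8,55,72] → X
    (4,4)@(9, 9): e=[68,-5,72] → .
    (2,5)@(5, 11): e=[6,75,54] → X
    (4,5)@(9, 11): e=[66,15,54] → X
    (5,5)@(11, 11): e=[96,-15,54] → .
    (2,6)@(5, 13): e=[4,95,36] → X
    (5,6)@(11, 13): e=[94,5,36] → X
    (0,8)@(1, 17): e=[-60,195,0] → .  [on edge]
    (1,8)@(3, 17): e=[-30,165,0] → .  [on edge]
    (2,8)@(5, 17): e=[0,135,0] → .  [on edge]
    (3,8)@(7, 17): e=[30,105,0] → .  [on edge]
    (4,8)@(9, 17): e=[60,75,0] → .  [on edge]
    (5,8)@(11, 17): e=[90,45,0] → .  [on edge]
    (6,8)@(13, 17): e=[120,15,0] → .  [on edge]
    (7,8)@(15, 17): e=[150,-15,0] → .  [on edge]
    (8,8)@(17, 17): e=[180,-45,0] → .  [on edge]
    (9,8)@(19, 17): e=[210,-75,0] → .  [on edge]
  covered (16 px):
    . . . . . . . . . .
    . . . . . . . . . .
    . . X . . . . . . .
    . . X X . . . . . .
    . . X X . . . . . .
    . . X X X . . . . .
    . . X X X X . . . .
    . . X X X X . . . .
    . . . . . . . . . .
    . . . . . . . . . .
T1:
  2·area = 135  (B↔C swapped to make it positive)
  edge (14, 17)→(4, 2): d=(-10,-15) top-left  bias=+0
  edge (4, 2)→(13, 2): d=(9,0) top-left  bias=+0
  edge (13, 2)→(14, 17): d=(1,15) right/bottom  bias=-1
    (2,1)@(5, 3): e=[5,9,121] → X
    (3,1)@(7, 3): e=[35,9,91] → X
    (4,1)@(9, 3): e=[65,9,61] → X
    (5,1)@(11, 3): e=[95,9,31] → X
    (6,1)@(13, 3): e=[125,9,1] → X
    (7,1)@(15, 3): e=[155,9,-29] → .
    (2,2)@(5, 5): e=[-15,27,123] → .
    (3,2)@(7, 5): e=[15,27,93] → X
    (7,2)@(15, 5): e=[135,27,-27] → .
    (3,3)@(7, 7): e=[-5,45,95] → .
    (4,3)@(9, 7): e=[25,45,65] → X
    (7,3)@(15, 7): e=[115,45,-25] → .
  covered (19 px):
    . . . . . . . . . .
    . . X X X X X . . .
    . . . X X X X . . .
    . . . . X X X . . .
    . . . . X X X . . .
    . . . . . X X . . .
    . . . . . . X . . .
    . . . . . . X . . .
    . . . . . . . . . .
    . . . . . . . . . .

Final: [[2,2],[2,3],[3,3],[2,4],[3,4],[2,5],[3,5],[4,5],[2,6],[3,6],[4,6],[5,6],[2,7],[3,7],[4,7],[5,7]]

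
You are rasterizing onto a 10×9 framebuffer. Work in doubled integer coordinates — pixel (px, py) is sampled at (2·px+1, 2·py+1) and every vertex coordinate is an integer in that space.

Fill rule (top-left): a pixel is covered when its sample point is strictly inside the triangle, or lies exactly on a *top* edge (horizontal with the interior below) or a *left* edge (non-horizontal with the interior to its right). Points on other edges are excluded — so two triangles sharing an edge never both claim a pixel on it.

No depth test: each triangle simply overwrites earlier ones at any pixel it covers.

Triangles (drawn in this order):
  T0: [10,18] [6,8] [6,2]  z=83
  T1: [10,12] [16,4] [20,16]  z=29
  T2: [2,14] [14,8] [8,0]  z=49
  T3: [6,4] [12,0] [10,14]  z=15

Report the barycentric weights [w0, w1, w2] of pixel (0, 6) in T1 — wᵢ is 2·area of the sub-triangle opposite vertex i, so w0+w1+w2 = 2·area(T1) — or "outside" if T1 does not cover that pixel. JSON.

T0:
  2·area = 24
  edge (10, 18)→(6, 8): d=(-4,-10) top-left  bias=+0
  edge (6, 8)→(6, 2): d=(0,-6) top-left  bias=+0
  edge (6, 2)→(10, 18): d=(4,16) right/bottom  bias=-1
    (3,3)@(7, 7): e=[14,6,4] → #
    (4,3)@(9, 7): e=[34,18,-28] → ·
    (3,4)@(7, 9): e=[6,6,12] → #
    (4,4)@(9, 9): e=[26,18,-20] → ·
    (3,5)@(7, 11): e=[-2,6,20] → ·
    (4,7)@(9, 15): e=[2,18,4] → #
    (5,7)@(11, 15): e=[22,30,-28] → ·
    (4,8)@(9, 17): e=[-6,18,12] → ·
  covered (3 px):
    · · · · · · · · · ·
    · · · · · · · · · ·
    · · · · · · · · · ·
    · · · # · · · · · ·
    · · · # · · · · · ·
    · · · · · · · · · ·
    · · · · · · · · · ·
    · · · · # · · · · ·
    · · · · · · · · · ·
T1:
  2·area = 104
  edge (10, 12)→(16, 4): d=(6,-8) top-left  bias=+0
  edge (16, 4)→(20, 16): d=(4,12) right/bottom  bias=-1
  edge (20, 16)→(10, 12): d=(-10,-4) top-left  bias=+0
    (7,0)@(15, 1): e=[-26,0,130] → ·  [on edge]
    (7,3)@(15, 7): e=[10,24,70] → #
    (8,3)@(17, 7): e=[26,0,78] → ·  [on edge]
    (6,4)@(13, 9): e=[6,56,42] → #
    (8,4)@(17, 9): e=[38,8,58] → #
    (9,4)@(19, 9): e=[54,-16,66] → ·
    (5,5)@(11, 11): e=[2,88,14] → #
    (9,5)@(19, 11): e=[66,-8,46] → ·
    (5,6)@(11, 13): e=[14,96,-6] → ·
    (6,6)@(13, 13): e=[30,72,2] → #
    (9,6)@(19, 13): e=[78,0,26] → ·  [on edge]
    (6,7)@(13, 15): e=[42,80,-18] → ·
  covered (12 px):
    · · · · · · · · · ·
    · · · · · · · · · ·
    · · · · · · · · · ·
    · · · · · · · # · ·
    · · · · · · # # # ·
    · · · · · # # # # ·
    · · · · · · # # # ·
    · · · · · · · · · #
    · · · · · · · · · ·
T2:
  2·area = 132  (B↔C swapped to make it positive)
  edge (2, 14)→(8, 0): d=(6,-14) top-left  bias=+0
  edge (8, 0)→(14, 8): d=(6,8) right/bottom  bias=-1
  edge (14, 8)→(2, 14): d=(-12,6) right/bottom  bias=-1
    (3,1)@(7, 3): e=[4,26,102] → #
    (4,1)@(9, 3): e=[32,10,90] → #
    (5,1)@(11, 3): e=[60,-6,78] → ·
    (3,2)@(7, 5): e=[16,38,78] → #
    (5,2)@(11, 5): e=[72,6,54] → #
    (6,2)@(13, 5): e=[100,-10,42] → ·
    (2,3)@(5, 7): e=[0,66,66] → #  [on edge]
    (6,3)@(13, 7): e=[112,2,18] → #
    (7,3)@(15, 7): e=[140,-14,6] → ·
    (2,4)@(5, 9): e=[12,78,42] → #
    (6,4)@(13, 9): e=[124,14,-6] → ·
    (2,5)@(5, 11): e=[24,90,18] → #
  covered (17 px):
    · · · · · · · · · ·
    · · · # # · · · · ·
    · · · # # # · · · ·
    · · # # # # # · · ·
    · · # # # # · · · ·
    · · # # · · · · · ·
    · # · · · · · · · ·
    · · · · · · · · · ·
    · · · · · · · · · ·
T3:
  2·area = 76
  edge (6, 4)→(12, 0): d=(6,-4) top-left  bias=+0
  edge (12, 0)→(10, 14): d=(-2,14) right/bottom  bias=-1
  edge (10, 14)→(6, 4): d=(-4,-10) top-left  bias=+0
    (5,0)@(11, 1): e=[2,12,62] → #
    (6,0)@(13, 1): e=[10,-16,82] → ·
    (4,1)@(9, 3): e=[6,36,34] → #
    (6,1)@(13, 3): e=[22,-20,74] → ·
    (3,2)@(7, 5): e=[10,60,6] → #
    (6,2)@(13, 5): e=[34,-24,66] → ·
    (3,3)@(7, 7): e=[22,56,-2] → ·
    (4,3)@(9, 7): e=[30,28,18] → #
    (5,3)@(11, 7): e=[38,0,38] → ·  [on edge]
    (4,4)@(9, 9): e=[42,24,10] → #
    (5,4)@(11, 9): e=[50,-4,30] → ·
    (4,5)@(9, 11): e=[54,20,2] → #
  covered (9 px):
    · · · · · # · · · ·
    · · · · # # · · · ·
    · · · # # # · · · ·
    · · · · # · · · · ·
    · · · · # · · · · ·
    · · · · # · · · · ·
    · · · · · · · · · ·
    · · · · · · · · · ·
    · · · · · · · · · ·

Final: "outside"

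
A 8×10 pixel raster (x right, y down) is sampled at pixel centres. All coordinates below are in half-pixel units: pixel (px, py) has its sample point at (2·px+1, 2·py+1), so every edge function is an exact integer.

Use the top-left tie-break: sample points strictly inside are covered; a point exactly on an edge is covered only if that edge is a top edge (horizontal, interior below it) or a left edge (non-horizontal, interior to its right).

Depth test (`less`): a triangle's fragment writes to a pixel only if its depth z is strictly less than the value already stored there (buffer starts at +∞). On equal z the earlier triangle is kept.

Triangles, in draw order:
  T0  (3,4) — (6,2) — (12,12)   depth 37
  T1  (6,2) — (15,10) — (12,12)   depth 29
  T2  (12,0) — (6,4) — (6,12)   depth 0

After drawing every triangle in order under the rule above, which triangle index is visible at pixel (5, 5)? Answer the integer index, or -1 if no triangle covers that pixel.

T0:
  2·area = 42
  edge (3, 4)→(6, 2): d=(3,-2) top-left  bias=+0
  edge (6, 2)→(12, 12): d=(6,10) right/bottom  bias=-1
  edge (12, 12)→(3, 4): d=(-9,-8) top-left  bias=+0
    (2,1)@(5, 3): e=[1,16,25] → █
    (3,1)@(7, 3): e=[5,-4,41] → ·
    (2,2)@(5, 5): e=[7,28,7] → █
    (3,2)@(7, 5): e=[11,8,23] → █
    (4,2)@(9, 5): e=[15,-12,39] → ·
    (2,3)@(5, 7): e=[13,40,-11] → ·
    (3,3)@(7, 7): e=[17,20,5] → █
    (4,3)@(9, 7): e=[21,0,21] → ·  [on edge]
    (3,4)@(7, 9): e=[23,32,-13] → ·
    (4,4)@(9, 9): e=[27,12,3] → █
    (5,4)@(11, 9): e=[31,-8,19] → ·
    (4,5)@(9, 11): e=[33,24,-15] → ·
    (7,8)@(15, 17): e=[63,0,-21] → ·  [on edge]
  covered (6 px):
    · · · · · · · ·
    · · █ · · · · ·
    · · █ █ · · · ·
    · · · █ · · · ·
    · · · · █ · · ·
    · · · · · █ · ·
    · · · · · · · ·
    · · · · · · · ·
    · · · · · · · ·
    · · · · · · · ·
T1:
  2·area = 42
  edge (6, 2)→(15, 10): d=(9,8) right/bottom  bias=-1
  edge (15, 10)→(12, 12): d=(-3,2) right/bottom  bias=-1
  edge (12, 12)→(6, 2): d=(-6,-10) top-left  bias=+0
    (3,1)@(7, 3): e=[1,37,4] → █
    (4,1)@(9, 3): e=[-15,33,24] → ·
    (3,2)@(7, 5): e=[19,31,-8] → ·
    (4,2)@(9, 5): e=[3,27,12] → █
    (5,2)@(11, 5): e=[-13,23,32] → ·
    (4,3)@(9, 7): e=[21,21,0] → █  [on edge]
    (5,3)@(11, 7): e=[5,17,20] → █
    (6,3)@(13, 7): e=[-11,13,40] → ·
    (4,4)@(9, 9): e=[39,15,-12] → ·
    (5,4)@(11, 9): e=[23,11,8] → █
    (6,4)@(13, 9): e=[7,7,28] → █
    (7,4)@(15, 9): e=[-9,3,48] → ·
    (7,8)@(15, 17): e=[63,-21,0] → ·  [on edge]
  covered (7 px):
    · · · · · · · ·
    · · · █ · · · ·
    · · · · █ · · ·
    · · · · █ █ · ·
    · · · · · █ █ ·
    · · · · · · █ ·
    · · · · · · · ·
    · · · · · · · ·
    · · · · · · · ·
    · · · · · · · ·
T2:
  2·area = 48  (B↔C swapped to make it positive)
  edge (12, 0)→(6, 12): d=(-6,12) right/bottom  bias=-1
  edge (6, 12)→(6, 4): d=(0,-8) top-left  bias=+0
  edge (6, 4)→(12, 0): d=(6,-4) top-left  bias=+0
    (5,0)@(11, 1): e=[6,40,2] → █
    (6,0)@(13, 1): e=[-18,56,10] → ·
    (4,1)@(9, 3): e=[18,24,6] → █
    (5,1)@(11, 3): e=[-6,40,14] → ·
    (3,2)@(7, 5): e=[30,8,10] → █
    (5,2)@(11, 5): e=[-18,40,26] → ·
    (3,3)@(7, 7): e=[18,8,22] → █
    (4,3)@(9, 7): e=[-6,24,30] → ·
    (3,4)@(7, 9): e=[6,8,34] → █
    (4,4)@(9, 9): e=[-18,24,42] → ·
    (3,5)@(7, 11): e=[-6,8,46] → ·
  covered (6 px):
    · · · · · █ · ·
    · · · · █ · · ·
    · · · █ █ · · ·
    · · · █ · · · ·
    · · · █ · · · ·
    · · · · · · · ·
    · · · · · · · ·
    · · · · · · · ·
    · · · · · · · ·
    · · · · · · · ·

Z-buffer (winner per pixel, '.' = empty):
  . . . . . 2 . .
  . . 0 1 2 . . .
  . . 0 2 2 . . .
  . . . 2 1 1 . .
  . . . 2 0 1 1 .
  . . . . . 0 1 .
  . . . . . . . .
  . . . . . . . .
  . . . . . . . .
  . . . . . . . .

Result: 0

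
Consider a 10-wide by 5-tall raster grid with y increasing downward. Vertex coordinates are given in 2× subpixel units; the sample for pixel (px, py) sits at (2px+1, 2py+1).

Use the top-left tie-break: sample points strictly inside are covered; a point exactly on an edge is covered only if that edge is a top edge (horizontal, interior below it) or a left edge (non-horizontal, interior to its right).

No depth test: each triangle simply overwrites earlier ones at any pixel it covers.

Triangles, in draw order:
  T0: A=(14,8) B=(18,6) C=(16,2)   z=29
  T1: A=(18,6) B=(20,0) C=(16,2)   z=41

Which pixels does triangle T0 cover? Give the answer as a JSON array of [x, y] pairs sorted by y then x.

T0:
  2·area = 20  (B↔C swapped to make it positive)
  edge (14, 8)→(16, 2): d=(2,-6) top-left  bias=+0
  edge (16, 2)→(18, 6): d=(2,4) right/bottom  bias=-1
  edge (18, 6)→(14, 8): d=(-4,2) right/bottom  bias=-1
    (7,2)@(15, 5): e=[0,10,10] → █  [on edge]
    (8,2)@(17, 5): e=[12,2,6] → █
    (9,2)@(19, 5): e=[24,-6,2] → ·
    (7,3)@(15, 7): e=[4,14,2] → █
    (8,3)@(17, 7): e=[16,6,-2] → ·
    (7,4)@(15, 9): e=[8,18,-6] → ·
  covered (3 px):
    · · · · · · · · · ·
    · · · · · · · · · ·
    · · · · · · · █ █ ·
    · · · · · · · █ · ·
    · · · · · · · · · ·
T1:
  2·area = 20  (B↔C swapped to make it positive)
  edge (18, 6)→(16, 2): d=(-2,-4) top-left  bias=+0
  edge (16, 2)→(20, 0): d=(4,-2) top-left  bias=+0
  edge (20, 0)→(18, 6): d=(-2,6) right/bottom  bias=-1
    (9,0)@(19, 1): e=[14,2,4] → █
    (8,1)@(17, 3): e=[2,6,12] → █
    (9,1)@(19, 3): e=[10,10,0] → ·  [on edge]
    (8,2)@(17, 5): e=[-2,14,8] → ·
    (8,4)@(17, 9): e=[-10,30,0] → ·  [on edge]
  covered (2 px):
    · · · · · · · · · █
    · · · · · · · · █ ·
    · · · · · · · · · ·
    · · · · · · · · · ·
    · · · · · · · · · ·

Answer: [[7,2],[8,2],[7,3]]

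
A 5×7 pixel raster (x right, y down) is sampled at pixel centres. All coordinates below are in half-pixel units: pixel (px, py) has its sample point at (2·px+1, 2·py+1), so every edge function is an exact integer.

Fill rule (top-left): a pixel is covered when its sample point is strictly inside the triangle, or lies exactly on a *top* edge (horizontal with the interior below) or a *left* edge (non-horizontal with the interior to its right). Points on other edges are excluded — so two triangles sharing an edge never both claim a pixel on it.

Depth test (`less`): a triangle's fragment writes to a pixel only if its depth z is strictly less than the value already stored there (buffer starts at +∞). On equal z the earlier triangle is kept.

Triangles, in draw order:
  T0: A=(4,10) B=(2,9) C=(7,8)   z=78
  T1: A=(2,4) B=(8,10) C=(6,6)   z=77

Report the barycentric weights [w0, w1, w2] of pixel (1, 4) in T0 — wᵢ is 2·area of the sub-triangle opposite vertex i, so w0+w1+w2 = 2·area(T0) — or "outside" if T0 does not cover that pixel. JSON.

T0:
  2·area = 7
  edge (4, 10)→(2, 9): d=(-2,-1) top-left  bias=+0
  edge (2, 9)→(7, 8): d=(5,-1) top-left  bias=+0
  edge (7, 8)→(4, 10): d=(-3,2) right/bottom  bias=-1
    (1,4)@(3, 9): e=[1,1,5] → X
    (2,4)@(5, 9): e=[3,3,1] → X
    (3,4)@(7, 9): e=[5,5,-3] → .
    (1,5)@(3, 11): e=[-3,11,-1] → .
    (2,5)@(5, 11): e=[-1,13,-5] → .
  covered (2 px):
    . . . . .
    . . . . .
    . . . . .
    . . . . .
    . X X . .
    . . . . .
    . . . . .
T1:
  2·area = 12  (B↔C swapped to make it positive)
  edge (2, 4)→(6, 6): d=(4,2) right/bottom  bias=-1
  edge (6, 6)→(8, 10): d=(2,4) right/bottom  bias=-1
  edge (8, 10)→(2, 4): d=(-6,-6) top-left  bias=+0
    (0,1)@(1, 3): e=[-2,14,0] → .  [on edge]
    (1,2)@(3, 5): e=[2,10,0] → X  [on edge]
    (2,2)@(5, 5): e=[-2,2,12] → .
    (1,3)@(3, 7): e=[10,14,-12] → .
    (2,3)@(5, 7): e=[6,6,0] → X  [on edge]
    (3,3)@(7, 7): e=[2,-2,12] → .
    (2,4)@(5, 9): e=[14,10,-12] → .
    (3,4)@(7, 9): e=[10,2,0] → X  [on edge]
    (4,4)@(9, 9): e=[6,-6,12] → .
    (3,5)@(7, 11): e=[18,6,-12] → .
    (4,5)@(9, 11): e=[14,-2,0] → .  [on edge]
  covered (3 px):
    . . . . .
    . . . . .
    . X . . .
    . . X . .
    . . . X .
    . . . . .
    . . . . .

Result: [1,5,1]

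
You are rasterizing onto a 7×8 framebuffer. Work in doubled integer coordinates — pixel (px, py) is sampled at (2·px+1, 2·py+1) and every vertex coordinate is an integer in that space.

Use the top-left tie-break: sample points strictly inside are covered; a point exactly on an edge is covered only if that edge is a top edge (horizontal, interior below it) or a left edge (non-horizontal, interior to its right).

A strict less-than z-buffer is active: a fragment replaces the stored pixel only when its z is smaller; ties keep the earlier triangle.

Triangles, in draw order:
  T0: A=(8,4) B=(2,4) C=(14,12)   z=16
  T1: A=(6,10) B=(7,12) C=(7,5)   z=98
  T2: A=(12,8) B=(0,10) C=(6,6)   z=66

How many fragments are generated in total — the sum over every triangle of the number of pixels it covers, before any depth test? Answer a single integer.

T0:
  2·area = 48  (B↔C swapped to make it positive)
  edge (8, 4)→(14, 12): d=(6,8) right/bottom  bias=-1
  edge (14, 12)→(2, 4): d=(-12,-8) top-left  bias=+0
  edge (2, 4)→(8, 4): d=(6,0) top-left  bias=+0
    (2,2)@(5, 5): e=[30,12,6] → #
    (3,2)@(7, 5): e=[14,28,6] → #
    (4,2)@(9, 5): e=[-2,44,6] → ·
    (2,3)@(5, 7): e=[42,-12,18] → ·
    (3,3)@(7, 7): e=[26,4,18] → #
    (4,3)@(9, 7): e=[10,20,18] → #
    (5,3)@(11, 7): e=[-6,36,18] → ·
    (3,4)@(7, 9): e=[38,-20,30] → ·
    (4,4)@(9, 9): e=[22,-4,30] → ·
    (5,4)@(11, 9): e=[6,12,30] → #
    (6,4)@(13, 9): e=[-10,28,30] → ·
    (5,5)@(11, 11): e=[18,-12,42] → ·
  covered (6 px):
    · · · · · · ·
    · · · · · · ·
    · · # # · · ·
    · · · # # · ·
    · · · · · # ·
    · · · · · · #
    · · · · · · ·
    · · · · · · ·
T1:
  2·area = 7  (B↔C swapped to make it positive)
  edge (6, 10)→(7, 5): d=(1,-5) top-left  bias=+0
  edge (7, 5)→(7, 12): d=(0,7) right/bottom  bias=-1
  edge (7, 12)→(6, 10): d=(-1,-2) top-left  bias=+0
    (3,0)@(7, 1): e=[-4,0,11] → ·  [on edge]
    (3,1)@(7, 3): e=[-2,0,9] → ·  [on edge]
    (3,2)@(7, 5): e=[0,0,7] → ·  [on edge]
    (3,3)@(7, 7): e=[2,0,5] → ·  [on edge]
    (3,4)@(7, 9): e=[4,0,3] → ·  [on edge]
    (3,5)@(7, 11): e=[6,0,1] → ·  [on edge]
    (3,6)@(7, 13): e=[8,0,-1] → ·  [on edge]
    (2,7)@(5, 15): e=[0,14,-7] → ·  [on edge]
    (3,7)@(7, 15): e=[10,0,-3] → ·  [on edge]
  covered (0 px):
    · · · · · · ·
    · · · · · · ·
    · · · · · · ·
    · · · · · · ·
    · · · · · · ·
    · · · · · · ·
    · · · · · · ·
    · · · · · · ·
T2:
  2·area = 36
  edge (12, 8)→(0, 10): d=(-12,2) right/bottom  bias=-1
  edge (0, 10)→(6, 6): d=(6,-4) top-left  bias=+0
  edge (6, 6)→(12, 8): d=(6,2) right/bottom  bias=-1
    (1,2)@(3, 5): e=[54,-18,0] → ·  [on edge]
    (2,3)@(5, 7): e=[26,2,8] → #
    (3,3)@(7, 7): e=[22,10,4] → #
    (4,3)@(9, 7): e=[18,18,0] → ·  [on edge]
    (1,4)@(3, 9): e=[6,6,24] → #
    (3,4)@(7, 9): e=[-2,22,16] → ·
    (1,5)@(3, 11): e=[-18,18,36] → ·
    (2,5)@(5, 11): e=[-22,26,32] → ·
  covered (4 px):
    · · · · · · ·
    · · · · · · ·
    · · · · · · ·
    · · # # · · ·
    · # # · · · ·
    · · · · · · ·
    · · · · · · ·
    · · · · · · ·

Answer: 10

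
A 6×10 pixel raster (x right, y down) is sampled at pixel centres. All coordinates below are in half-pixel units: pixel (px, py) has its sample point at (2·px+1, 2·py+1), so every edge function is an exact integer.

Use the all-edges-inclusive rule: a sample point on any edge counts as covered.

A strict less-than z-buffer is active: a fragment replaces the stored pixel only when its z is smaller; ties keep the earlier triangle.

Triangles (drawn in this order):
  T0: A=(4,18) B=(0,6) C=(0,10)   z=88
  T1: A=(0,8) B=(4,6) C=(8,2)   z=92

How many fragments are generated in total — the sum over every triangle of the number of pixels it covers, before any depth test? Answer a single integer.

T0:
  2·area = 16  (B↔C swapped to make it positive)
  edge (4, 18)→(0, 10): d=(-4,-8) inclusive
  edge (0, 10)→(0, 6): d=(0,-4) inclusive
  edge (0, 6)→(4, 18): d=(4,12) inclusive
    (0,4)@(1, 9): e=[12,4,0] → #  [on edge]
    (1,4)@(3, 9): e=[28,12,-24] → ·
    (0,5)@(1, 11): e=[4,4,8] → #
    (1,5)@(3, 11): e=[20,12,-16] → ·
    (0,6)@(1, 13): e=[-4,4,16] → ·
    (1,7)@(3, 15): e=[4,12,0] → #  [on edge]
    (2,7)@(5, 15): e=[20,20,-24] → ·
    (1,8)@(3, 17): e=[-4,12,8] → ·
  covered (3 px):
    · · · · · ·
    · · · · · ·
    · · · · · ·
    · · · · · ·
    # · · · · ·
    # · · · · ·
    · · · · · ·
    · # · · · ·
    · · · · · ·
    · · · · · ·
T1:
  2·area = 8  (B↔C swapped to make it positive)
  edge (0, 8)→(8, 2): d=(8,-6) inclusive
  edge (8, 2)→(4, 6): d=(-4,4) inclusive
  edge (4, 6)→(0, 8): d=(-4,2) inclusive
    (4,0)@(9, 1): e=[-2,0,10] → ·  [on edge]
    (3,1)@(7, 3): e=[2,0,6] → #  [on edge]
    (4,1)@(9, 3): e=[14,-8,2] → ·
    (2,2)@(5, 5): e=[6,0,2] → #  [on edge]
    (3,2)@(7, 5): e=[18,-8,-2] → ·
    (1,3)@(3, 7): e=[10,0,-2] → ·  [on edge]
    (2,3)@(5, 7): e=[22,-8,-6] → ·
    (0,4)@(1, 9): e=[14,0,-6] → ·  [on edge]
  covered (2 px):
    · · · · · ·
    · · · # · ·
    · · # · · ·
    · · · · · ·
    · · · · · ·
    · · · · · ·
    · · · · · ·
    · · · · · ·
    · · · · · ·
    · · · · · ·

Final: 5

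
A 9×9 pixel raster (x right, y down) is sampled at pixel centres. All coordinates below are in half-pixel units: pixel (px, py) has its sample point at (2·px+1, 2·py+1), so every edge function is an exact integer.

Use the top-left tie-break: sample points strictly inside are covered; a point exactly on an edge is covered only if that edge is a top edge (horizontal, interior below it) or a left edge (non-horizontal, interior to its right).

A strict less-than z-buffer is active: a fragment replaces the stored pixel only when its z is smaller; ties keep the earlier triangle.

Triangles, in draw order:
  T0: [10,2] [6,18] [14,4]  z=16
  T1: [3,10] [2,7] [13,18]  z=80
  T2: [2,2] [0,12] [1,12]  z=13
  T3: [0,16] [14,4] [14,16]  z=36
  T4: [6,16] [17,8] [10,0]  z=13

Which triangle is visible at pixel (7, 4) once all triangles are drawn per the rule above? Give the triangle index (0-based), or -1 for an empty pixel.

T0:
  2·area = 72  (B↔C swapped to make it positive)
  edge (10, 2)→(14, 4): d=(4,2) right/bottom  bias=-1
  edge (14, 4)→(6, 18): d=(-8,14) right/bottom  bias=-1
  edge (6, 18)→(10, 2): d=(4,-16) top-left  bias=+0
    (5,1)@(11, 3): e=[2,50,20] → #
    (6,1)@(13, 3): e=[-2,22,52] → ·
    (5,2)@(11, 5): e=[10,34,28] → #
    (6,2)@(13, 5): e=[6,6,60] → #
    (7,2)@(15, 5): e=[2,-22,92] → ·
    (4,3)@(9, 7): e=[22,46,4] → #
    (6,3)@(13, 7): e=[14,-10,68] → ·
    (4,4)@(9, 9): e=[30,30,12] → #
    (6,4)@(13, 9): e=[22,-26,76] → ·
    (4,5)@(9, 11): e=[38,14,20] → #
    (5,5)@(11, 11): e=[34,-14,52] → ·
    (4,6)@(9, 13): e=[46,-2,28] → ·
  covered (9 px):
    · · · · · · · · ·
    · · · · · # · · ·
    · · · · · # # · ·
    · · · · # # · · ·
    · · · · # # · · ·
    · · · · # · · · ·
    · · · · · · · · ·
    · · · # · · · · ·
    · · · · · · · · ·
T1:
  2·area = 22
  edge (3, 10)→(2, 7): d=(-1,-3) top-left  bias=+0
  edge (2, 7)→(13, 18): d=(11,11) right/bottom  bias=-1
  edge (13, 18)→(3, 10): d=(-10,-8) top-left  bias=+0
    (1,4)@(3, 9): e=[1,11,10] → #
    (2,4)@(5, 9): e=[7,-11,26] → ·
    (1,5)@(3, 11): e=[-1,33,-10] → ·
    (2,5)@(5, 11): e=[5,11,6] → #
    (3,5)@(7, 11): e=[11,-11,22] → ·
    (2,6)@(5, 13): e=[3,33,-14] → ·
    (3,6)@(7, 13): e=[9,11,2] → #
    (4,6)@(9, 13): e=[15,-11,18] → ·
    (3,7)@(7, 15): e=[7,33,-18] → ·
  covered (3 px):
    · · · · · · · · ·
    · · · · · · · · ·
    · · · · · · · · ·
    · · · · · · · · ·
    · # · · · · · · ·
    · · # · · · · · ·
    · · · # · · · · ·
    · · · · · · · · ·
    · · · · · · · · ·
T2:
  2·area = 10  (B↔C swapped to make it positive)
  edge (2, 2)→(1, 12): d=(-1,10) right/bottom  bias=-1
  edge (1, 12)→(0, 12): d=(-1,0) right/bottom  bias=-1
  edge (0, 12)→(2, 2): d=(2,-10) top-left  bias=+0
    (0,3)@(1, 7): e=[5,5,0] → #  [on edge]
    (1,3)@(3, 7): e=[-15,5,20] → ·
    (0,4)@(1, 9): e=[3,3,4] → #
    (1,4)@(3, 9): e=[-17,3,24] → ·
    (0,5)@(1, 11): e=[1,1,8] → #
    (1,5)@(3, 11): e=[-19,1,28] → ·
    (0,6)@(1, 13): e=[-1,-1,12] → ·
  covered (3 px):
    · · · · · · · · ·
    · · · · · · · · ·
    · · · · · · · · ·
    # · · · · · · · ·
    # · · · · · · · ·
    # · · · · · · · ·
    · · · · · · · · ·
    · · · · · · · · ·
    · · · · · · · · ·
T3:
  2·area = 168
  edge (0, 16)→(14, 4): d=(14,-12) top-left  bias=+0
  edge (14, 4)→(14, 16): d=(0,12) right/bottom  bias=-1
  edge (14, 16)→(0, 16): d=(-14,0) right/bottom  bias=-1
    (6,2)@(13, 5): e=[2,12,154] → #
    (7,2)@(15, 5): e=[26,-12,154] → ·
    (5,3)@(11, 7): e=[6,36,126] → #
    (7,3)@(15, 7): e=[54,-12,126] → ·
    (4,4)@(9, 9): e=[10,60,98] → #
    (7,4)@(15, 9): e=[82,-12,98] → ·
    (3,5)@(7, 11): e=[14,84,70] → #
    (7,5)@(15, 11): e=[110,-12,70] → ·
    (2,6)@(5, 13): e=[18,108,42] → #
    (7,6)@(15, 13): e=[138,-12,42] → ·
    (1,7)@(3, 15): e=[22,132,14] → #
    (7,7)@(15, 15): e=[166,-12,14] → ·
  covered (21 px):
    · · · · · · · · ·
    · · · · · · · · ·
    · · · · · · # · ·
    · · · · · # # · ·
    · · · · # # # · ·
    · · · # # # # · ·
    · · # # # # # · ·
    · # # # # # # · ·
    · · · · · · · · ·
T4:
  2·area = 144  (B↔C swapped to make it positive)
  edge (6, 16)→(10, 0): d=(4,-16) top-left  bias=+0
  edge (10, 0)→(17, 8): d=(7,8) right/bottom  bias=-1
  edge (17, 8)→(6, 16): d=(-11,8) right/bottom  bias=-1
    (5,1)@(11, 3): e=[28,13,103] → #
    (6,1)@(13, 3): e=[60,-3,87] → ·
    (4,2)@(9, 5): e=[4,43,97] → #
    (6,2)@(13, 5): e=[68,11,65] → #
    (7,2)@(15, 5): e=[100,-5,49] → ·
    (4,3)@(9, 7): e=[12,57,75] → #
    (7,3)@(15, 7): e=[108,9,27] → #
    (8,3)@(17, 7): e=[140,-7,11] → ·
    (4,4)@(9, 9): e=[20,71,53] → #
    (8,4)@(17, 9): e=[148,7,-11] → ·
    (4,5)@(9, 11): e=[28,85,31] → #
    (6,5)@(13, 11): e=[92,53,-1] → ·
  covered (17 px):
    · · · · · · · · ·
    · · · · · # · · ·
    · · · · # # # · ·
    · · · · # # # # ·
    · · · · # # # # ·
    · · · · # # · · ·
    · · · # # · · · ·
    · · · # · · · · ·
    · · · · · · · · ·

Z-buffer (winner per pixel, '.' = empty):
  . . . . . . . . .
  . . . . . 4 . . .
  . . . . 4 4 4 . .
  2 . . . 4 4 4 4 .
  2 1 . . 4 4 4 4 .
  2 . 1 3 4 4 3 . .
  . . 3 4 4 3 3 . .
  . 3 3 4 3 3 3 . .
  . . . . . . . . .

Answer: 4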